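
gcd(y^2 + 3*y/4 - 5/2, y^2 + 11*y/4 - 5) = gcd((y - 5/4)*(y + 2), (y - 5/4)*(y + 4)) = y - 5/4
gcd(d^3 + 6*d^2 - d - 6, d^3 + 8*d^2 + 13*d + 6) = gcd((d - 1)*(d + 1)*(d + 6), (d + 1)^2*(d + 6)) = d^2 + 7*d + 6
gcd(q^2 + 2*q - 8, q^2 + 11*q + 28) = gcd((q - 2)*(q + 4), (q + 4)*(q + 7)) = q + 4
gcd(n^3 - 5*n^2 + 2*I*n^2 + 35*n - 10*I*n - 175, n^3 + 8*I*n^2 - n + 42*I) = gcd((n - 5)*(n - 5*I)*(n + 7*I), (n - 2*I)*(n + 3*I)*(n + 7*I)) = n + 7*I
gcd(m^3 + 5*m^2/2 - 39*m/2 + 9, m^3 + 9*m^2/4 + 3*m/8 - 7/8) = m - 1/2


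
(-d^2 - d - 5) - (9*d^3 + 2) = -9*d^3 - d^2 - d - 7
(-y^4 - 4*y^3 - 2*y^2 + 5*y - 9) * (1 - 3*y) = 3*y^5 + 11*y^4 + 2*y^3 - 17*y^2 + 32*y - 9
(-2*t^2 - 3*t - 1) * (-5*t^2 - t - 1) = 10*t^4 + 17*t^3 + 10*t^2 + 4*t + 1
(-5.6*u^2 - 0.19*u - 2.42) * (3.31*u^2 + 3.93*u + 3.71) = -18.536*u^4 - 22.6369*u^3 - 29.5329*u^2 - 10.2155*u - 8.9782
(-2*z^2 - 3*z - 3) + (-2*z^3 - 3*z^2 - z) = -2*z^3 - 5*z^2 - 4*z - 3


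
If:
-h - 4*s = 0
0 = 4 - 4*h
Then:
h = 1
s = -1/4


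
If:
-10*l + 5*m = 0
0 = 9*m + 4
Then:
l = -2/9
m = -4/9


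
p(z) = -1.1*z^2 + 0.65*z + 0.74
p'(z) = 0.65 - 2.2*z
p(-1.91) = -4.51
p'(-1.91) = 4.85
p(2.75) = -5.79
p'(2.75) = -5.40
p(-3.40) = -14.19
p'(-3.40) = 8.13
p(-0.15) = 0.62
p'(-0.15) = 0.98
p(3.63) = -11.40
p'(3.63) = -7.34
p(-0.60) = -0.05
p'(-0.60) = 1.97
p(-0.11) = 0.66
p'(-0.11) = 0.89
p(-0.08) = 0.68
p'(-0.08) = 0.83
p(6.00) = -34.96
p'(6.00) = -12.55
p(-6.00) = -42.76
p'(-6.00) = 13.85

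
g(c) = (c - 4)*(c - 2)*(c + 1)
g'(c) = (c - 4)*(c - 2) + (c - 4)*(c + 1) + (c - 2)*(c + 1)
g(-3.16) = -79.80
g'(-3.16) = 63.56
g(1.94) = 0.36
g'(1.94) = -6.11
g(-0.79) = 2.81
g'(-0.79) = 11.77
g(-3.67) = -116.12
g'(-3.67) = 79.11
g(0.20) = 8.21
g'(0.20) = 0.12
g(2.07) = -0.41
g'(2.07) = -5.85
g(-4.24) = -166.59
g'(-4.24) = 98.33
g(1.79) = 1.29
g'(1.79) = -6.29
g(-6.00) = -400.00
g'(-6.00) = 170.00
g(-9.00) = -1144.00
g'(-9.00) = 335.00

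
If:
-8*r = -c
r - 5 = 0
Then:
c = 40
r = 5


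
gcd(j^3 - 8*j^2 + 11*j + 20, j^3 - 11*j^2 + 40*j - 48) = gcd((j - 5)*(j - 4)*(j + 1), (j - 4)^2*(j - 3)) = j - 4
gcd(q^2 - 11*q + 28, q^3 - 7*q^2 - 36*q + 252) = q - 7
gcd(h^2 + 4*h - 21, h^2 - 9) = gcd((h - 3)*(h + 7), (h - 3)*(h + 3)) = h - 3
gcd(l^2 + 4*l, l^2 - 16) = l + 4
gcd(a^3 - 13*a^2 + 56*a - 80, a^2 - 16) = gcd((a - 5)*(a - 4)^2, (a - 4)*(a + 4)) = a - 4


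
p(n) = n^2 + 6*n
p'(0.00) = 6.00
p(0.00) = 0.00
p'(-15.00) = -24.00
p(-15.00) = 135.00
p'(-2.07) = 1.86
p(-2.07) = -8.14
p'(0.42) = 6.84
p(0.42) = 2.70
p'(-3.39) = -0.78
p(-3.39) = -8.85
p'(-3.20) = -0.40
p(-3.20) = -8.96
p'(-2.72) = 0.56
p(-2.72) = -8.92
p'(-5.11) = -4.22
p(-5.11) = -4.55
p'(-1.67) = 2.66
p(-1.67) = -7.23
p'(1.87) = 9.74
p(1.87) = 14.72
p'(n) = 2*n + 6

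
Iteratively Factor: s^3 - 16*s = (s + 4)*(s^2 - 4*s) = s*(s + 4)*(s - 4)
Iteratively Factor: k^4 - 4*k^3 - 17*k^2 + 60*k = (k)*(k^3 - 4*k^2 - 17*k + 60) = k*(k - 5)*(k^2 + k - 12) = k*(k - 5)*(k - 3)*(k + 4)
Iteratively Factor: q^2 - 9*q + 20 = (q - 5)*(q - 4)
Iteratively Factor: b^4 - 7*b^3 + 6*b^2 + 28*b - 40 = (b - 5)*(b^3 - 2*b^2 - 4*b + 8) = (b - 5)*(b - 2)*(b^2 - 4) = (b - 5)*(b - 2)*(b + 2)*(b - 2)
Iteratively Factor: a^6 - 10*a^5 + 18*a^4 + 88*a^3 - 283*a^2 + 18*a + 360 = (a - 4)*(a^5 - 6*a^4 - 6*a^3 + 64*a^2 - 27*a - 90) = (a - 4)*(a + 3)*(a^4 - 9*a^3 + 21*a^2 + a - 30) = (a - 4)*(a + 1)*(a + 3)*(a^3 - 10*a^2 + 31*a - 30) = (a - 5)*(a - 4)*(a + 1)*(a + 3)*(a^2 - 5*a + 6) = (a - 5)*(a - 4)*(a - 2)*(a + 1)*(a + 3)*(a - 3)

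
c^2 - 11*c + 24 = (c - 8)*(c - 3)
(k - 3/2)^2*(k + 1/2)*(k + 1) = k^4 - 3*k^3/2 - 7*k^2/4 + 15*k/8 + 9/8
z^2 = z^2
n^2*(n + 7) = n^3 + 7*n^2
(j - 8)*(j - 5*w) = j^2 - 5*j*w - 8*j + 40*w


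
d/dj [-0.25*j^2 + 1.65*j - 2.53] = 1.65 - 0.5*j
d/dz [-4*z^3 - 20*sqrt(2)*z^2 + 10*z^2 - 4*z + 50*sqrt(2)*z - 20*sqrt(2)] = -12*z^2 - 40*sqrt(2)*z + 20*z - 4 + 50*sqrt(2)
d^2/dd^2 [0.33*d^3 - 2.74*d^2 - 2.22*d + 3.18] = 1.98*d - 5.48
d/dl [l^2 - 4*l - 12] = 2*l - 4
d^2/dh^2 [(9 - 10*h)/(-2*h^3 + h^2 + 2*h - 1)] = 2*(4*(10*h - 9)*(-3*h^2 + h + 1)^2 + (-60*h^2 + 20*h - (6*h - 1)*(10*h - 9) + 20)*(2*h^3 - h^2 - 2*h + 1))/(2*h^3 - h^2 - 2*h + 1)^3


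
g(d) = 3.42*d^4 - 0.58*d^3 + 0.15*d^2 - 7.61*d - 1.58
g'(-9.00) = -10123.97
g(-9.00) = 22940.50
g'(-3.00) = -393.53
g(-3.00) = 315.28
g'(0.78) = -1.94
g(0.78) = -6.43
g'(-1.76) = -88.11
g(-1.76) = 48.26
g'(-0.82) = -16.57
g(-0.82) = 6.63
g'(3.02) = 354.22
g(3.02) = 245.31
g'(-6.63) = -4072.90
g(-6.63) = 6832.65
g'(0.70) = -3.56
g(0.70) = -6.21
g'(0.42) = -6.78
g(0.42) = -4.69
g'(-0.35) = -8.51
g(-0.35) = 1.18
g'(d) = 13.68*d^3 - 1.74*d^2 + 0.3*d - 7.61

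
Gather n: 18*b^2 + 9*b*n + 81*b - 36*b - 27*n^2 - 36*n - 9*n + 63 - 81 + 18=18*b^2 + 45*b - 27*n^2 + n*(9*b - 45)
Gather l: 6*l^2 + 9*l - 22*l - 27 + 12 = 6*l^2 - 13*l - 15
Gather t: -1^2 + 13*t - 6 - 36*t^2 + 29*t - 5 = -36*t^2 + 42*t - 12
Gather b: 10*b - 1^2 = 10*b - 1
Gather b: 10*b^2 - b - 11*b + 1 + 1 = 10*b^2 - 12*b + 2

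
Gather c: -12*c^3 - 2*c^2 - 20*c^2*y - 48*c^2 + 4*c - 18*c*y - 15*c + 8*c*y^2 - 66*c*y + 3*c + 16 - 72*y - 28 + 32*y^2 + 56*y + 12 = -12*c^3 + c^2*(-20*y - 50) + c*(8*y^2 - 84*y - 8) + 32*y^2 - 16*y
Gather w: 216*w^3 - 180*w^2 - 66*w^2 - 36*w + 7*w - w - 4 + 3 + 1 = 216*w^3 - 246*w^2 - 30*w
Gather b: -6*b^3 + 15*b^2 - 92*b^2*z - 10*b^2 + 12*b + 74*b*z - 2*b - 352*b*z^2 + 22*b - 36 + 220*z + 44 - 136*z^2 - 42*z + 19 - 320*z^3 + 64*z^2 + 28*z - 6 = -6*b^3 + b^2*(5 - 92*z) + b*(-352*z^2 + 74*z + 32) - 320*z^3 - 72*z^2 + 206*z + 21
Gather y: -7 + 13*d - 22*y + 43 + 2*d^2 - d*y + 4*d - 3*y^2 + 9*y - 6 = 2*d^2 + 17*d - 3*y^2 + y*(-d - 13) + 30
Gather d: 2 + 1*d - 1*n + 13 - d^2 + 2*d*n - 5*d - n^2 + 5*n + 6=-d^2 + d*(2*n - 4) - n^2 + 4*n + 21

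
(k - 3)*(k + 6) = k^2 + 3*k - 18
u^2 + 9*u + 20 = (u + 4)*(u + 5)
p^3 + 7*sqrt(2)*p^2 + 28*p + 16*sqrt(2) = (p + sqrt(2))*(p + 2*sqrt(2))*(p + 4*sqrt(2))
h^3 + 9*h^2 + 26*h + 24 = (h + 2)*(h + 3)*(h + 4)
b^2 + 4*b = b*(b + 4)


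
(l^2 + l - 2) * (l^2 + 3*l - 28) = l^4 + 4*l^3 - 27*l^2 - 34*l + 56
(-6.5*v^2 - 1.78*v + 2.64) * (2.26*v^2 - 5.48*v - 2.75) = -14.69*v^4 + 31.5972*v^3 + 33.5958*v^2 - 9.5722*v - 7.26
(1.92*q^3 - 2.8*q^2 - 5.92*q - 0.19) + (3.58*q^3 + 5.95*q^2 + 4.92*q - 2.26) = 5.5*q^3 + 3.15*q^2 - 1.0*q - 2.45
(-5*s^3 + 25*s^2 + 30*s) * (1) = -5*s^3 + 25*s^2 + 30*s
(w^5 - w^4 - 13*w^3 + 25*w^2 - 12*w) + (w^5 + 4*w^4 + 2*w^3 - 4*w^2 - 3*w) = 2*w^5 + 3*w^4 - 11*w^3 + 21*w^2 - 15*w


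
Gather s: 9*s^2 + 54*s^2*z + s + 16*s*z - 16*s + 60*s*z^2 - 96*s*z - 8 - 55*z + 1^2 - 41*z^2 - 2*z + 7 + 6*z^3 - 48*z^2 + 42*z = s^2*(54*z + 9) + s*(60*z^2 - 80*z - 15) + 6*z^3 - 89*z^2 - 15*z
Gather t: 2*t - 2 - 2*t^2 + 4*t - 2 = -2*t^2 + 6*t - 4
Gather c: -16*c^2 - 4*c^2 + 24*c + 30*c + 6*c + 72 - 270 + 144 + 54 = -20*c^2 + 60*c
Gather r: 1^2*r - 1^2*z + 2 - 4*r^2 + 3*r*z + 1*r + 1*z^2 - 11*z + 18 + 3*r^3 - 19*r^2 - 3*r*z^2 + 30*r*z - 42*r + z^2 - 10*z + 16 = 3*r^3 - 23*r^2 + r*(-3*z^2 + 33*z - 40) + 2*z^2 - 22*z + 36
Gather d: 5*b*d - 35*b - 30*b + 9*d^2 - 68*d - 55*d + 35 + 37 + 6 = -65*b + 9*d^2 + d*(5*b - 123) + 78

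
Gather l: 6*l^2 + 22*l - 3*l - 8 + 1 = 6*l^2 + 19*l - 7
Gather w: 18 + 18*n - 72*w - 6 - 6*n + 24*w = 12*n - 48*w + 12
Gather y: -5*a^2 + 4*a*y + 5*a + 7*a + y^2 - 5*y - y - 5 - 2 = -5*a^2 + 12*a + y^2 + y*(4*a - 6) - 7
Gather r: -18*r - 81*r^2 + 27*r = -81*r^2 + 9*r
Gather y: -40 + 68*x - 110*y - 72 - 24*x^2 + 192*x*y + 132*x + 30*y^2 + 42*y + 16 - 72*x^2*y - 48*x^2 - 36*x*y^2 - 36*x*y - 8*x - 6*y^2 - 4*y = -72*x^2 + 192*x + y^2*(24 - 36*x) + y*(-72*x^2 + 156*x - 72) - 96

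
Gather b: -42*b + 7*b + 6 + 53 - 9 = 50 - 35*b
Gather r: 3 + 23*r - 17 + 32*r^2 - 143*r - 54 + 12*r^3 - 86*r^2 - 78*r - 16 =12*r^3 - 54*r^2 - 198*r - 84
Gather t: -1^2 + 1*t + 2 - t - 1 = 0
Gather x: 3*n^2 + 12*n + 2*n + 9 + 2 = 3*n^2 + 14*n + 11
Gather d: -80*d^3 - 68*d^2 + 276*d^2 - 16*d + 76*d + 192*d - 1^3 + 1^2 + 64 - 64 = -80*d^3 + 208*d^2 + 252*d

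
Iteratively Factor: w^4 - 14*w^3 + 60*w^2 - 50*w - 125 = (w - 5)*(w^3 - 9*w^2 + 15*w + 25) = (w - 5)^2*(w^2 - 4*w - 5) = (w - 5)^3*(w + 1)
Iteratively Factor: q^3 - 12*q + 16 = (q + 4)*(q^2 - 4*q + 4) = (q - 2)*(q + 4)*(q - 2)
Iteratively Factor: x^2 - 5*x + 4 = (x - 1)*(x - 4)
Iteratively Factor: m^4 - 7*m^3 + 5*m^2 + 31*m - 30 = (m + 2)*(m^3 - 9*m^2 + 23*m - 15) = (m - 5)*(m + 2)*(m^2 - 4*m + 3) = (m - 5)*(m - 3)*(m + 2)*(m - 1)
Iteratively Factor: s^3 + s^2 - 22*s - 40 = (s + 4)*(s^2 - 3*s - 10) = (s - 5)*(s + 4)*(s + 2)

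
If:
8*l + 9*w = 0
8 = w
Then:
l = -9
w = 8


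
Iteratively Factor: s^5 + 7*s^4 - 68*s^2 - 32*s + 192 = (s - 2)*(s^4 + 9*s^3 + 18*s^2 - 32*s - 96) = (s - 2)*(s + 4)*(s^3 + 5*s^2 - 2*s - 24) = (s - 2)*(s + 4)^2*(s^2 + s - 6) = (s - 2)*(s + 3)*(s + 4)^2*(s - 2)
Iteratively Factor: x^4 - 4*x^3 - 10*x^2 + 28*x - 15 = (x - 1)*(x^3 - 3*x^2 - 13*x + 15) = (x - 5)*(x - 1)*(x^2 + 2*x - 3) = (x - 5)*(x - 1)^2*(x + 3)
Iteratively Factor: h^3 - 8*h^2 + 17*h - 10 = (h - 2)*(h^2 - 6*h + 5) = (h - 2)*(h - 1)*(h - 5)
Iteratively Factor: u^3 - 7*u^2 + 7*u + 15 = (u - 5)*(u^2 - 2*u - 3) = (u - 5)*(u + 1)*(u - 3)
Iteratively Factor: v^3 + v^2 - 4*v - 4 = (v - 2)*(v^2 + 3*v + 2) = (v - 2)*(v + 1)*(v + 2)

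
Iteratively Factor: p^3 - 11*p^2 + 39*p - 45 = (p - 3)*(p^2 - 8*p + 15) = (p - 5)*(p - 3)*(p - 3)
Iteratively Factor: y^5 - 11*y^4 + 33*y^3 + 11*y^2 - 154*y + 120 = (y - 4)*(y^4 - 7*y^3 + 5*y^2 + 31*y - 30) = (y - 4)*(y + 2)*(y^3 - 9*y^2 + 23*y - 15) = (y - 5)*(y - 4)*(y + 2)*(y^2 - 4*y + 3) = (y - 5)*(y - 4)*(y - 3)*(y + 2)*(y - 1)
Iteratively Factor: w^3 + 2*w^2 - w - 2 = (w + 1)*(w^2 + w - 2) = (w + 1)*(w + 2)*(w - 1)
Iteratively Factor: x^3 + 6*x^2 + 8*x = (x)*(x^2 + 6*x + 8) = x*(x + 2)*(x + 4)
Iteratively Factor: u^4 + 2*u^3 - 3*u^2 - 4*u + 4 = (u - 1)*(u^3 + 3*u^2 - 4) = (u - 1)*(u + 2)*(u^2 + u - 2) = (u - 1)*(u + 2)^2*(u - 1)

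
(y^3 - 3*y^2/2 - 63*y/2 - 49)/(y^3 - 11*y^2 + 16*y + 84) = (y + 7/2)/(y - 6)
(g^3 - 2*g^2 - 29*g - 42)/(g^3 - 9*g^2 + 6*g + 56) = (g + 3)/(g - 4)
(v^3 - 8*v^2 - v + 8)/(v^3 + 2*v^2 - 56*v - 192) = (v^2 - 1)/(v^2 + 10*v + 24)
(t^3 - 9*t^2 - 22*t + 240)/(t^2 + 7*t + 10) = (t^2 - 14*t + 48)/(t + 2)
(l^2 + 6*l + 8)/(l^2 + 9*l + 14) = (l + 4)/(l + 7)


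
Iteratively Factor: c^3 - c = (c)*(c^2 - 1) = c*(c + 1)*(c - 1)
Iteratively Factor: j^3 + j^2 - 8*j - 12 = (j + 2)*(j^2 - j - 6) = (j + 2)^2*(j - 3)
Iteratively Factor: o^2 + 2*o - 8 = (o + 4)*(o - 2)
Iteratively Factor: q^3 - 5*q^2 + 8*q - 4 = (q - 2)*(q^2 - 3*q + 2) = (q - 2)^2*(q - 1)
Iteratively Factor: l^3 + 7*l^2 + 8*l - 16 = (l - 1)*(l^2 + 8*l + 16) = (l - 1)*(l + 4)*(l + 4)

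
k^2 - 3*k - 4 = (k - 4)*(k + 1)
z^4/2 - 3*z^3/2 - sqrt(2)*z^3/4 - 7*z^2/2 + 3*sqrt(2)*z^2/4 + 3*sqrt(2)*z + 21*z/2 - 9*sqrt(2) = (z/2 + sqrt(2))*(z - 3)*(z - 3*sqrt(2)/2)*(z - sqrt(2))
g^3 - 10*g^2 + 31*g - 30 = (g - 5)*(g - 3)*(g - 2)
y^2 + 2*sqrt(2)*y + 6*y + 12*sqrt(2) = (y + 6)*(y + 2*sqrt(2))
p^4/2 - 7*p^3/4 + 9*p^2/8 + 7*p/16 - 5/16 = (p/2 + 1/4)*(p - 5/2)*(p - 1)*(p - 1/2)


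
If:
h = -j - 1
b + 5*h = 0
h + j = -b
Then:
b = 1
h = -1/5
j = -4/5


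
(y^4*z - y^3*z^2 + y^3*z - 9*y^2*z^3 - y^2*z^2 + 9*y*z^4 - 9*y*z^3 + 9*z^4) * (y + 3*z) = y^5*z + 2*y^4*z^2 + y^4*z - 12*y^3*z^3 + 2*y^3*z^2 - 18*y^2*z^4 - 12*y^2*z^3 + 27*y*z^5 - 18*y*z^4 + 27*z^5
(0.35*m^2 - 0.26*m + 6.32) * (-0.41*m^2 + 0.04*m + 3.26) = -0.1435*m^4 + 0.1206*m^3 - 1.4606*m^2 - 0.5948*m + 20.6032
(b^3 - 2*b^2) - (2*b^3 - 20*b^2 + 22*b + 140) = -b^3 + 18*b^2 - 22*b - 140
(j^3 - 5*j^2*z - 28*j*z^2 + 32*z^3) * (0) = 0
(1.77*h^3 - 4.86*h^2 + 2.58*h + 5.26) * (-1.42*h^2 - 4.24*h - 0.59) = -2.5134*h^5 - 0.6036*h^4 + 15.8985*h^3 - 15.541*h^2 - 23.8246*h - 3.1034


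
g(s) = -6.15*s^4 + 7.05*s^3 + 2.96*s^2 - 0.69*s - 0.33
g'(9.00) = -16167.66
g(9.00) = -34977.48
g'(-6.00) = 6038.79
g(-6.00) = -9382.83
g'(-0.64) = 10.63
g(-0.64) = -1.56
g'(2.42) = -211.14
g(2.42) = -95.68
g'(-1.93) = 243.52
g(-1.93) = -123.99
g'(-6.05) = 6185.19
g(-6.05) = -9688.42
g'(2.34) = -186.23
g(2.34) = -79.80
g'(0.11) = 0.18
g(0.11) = -0.36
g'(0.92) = 3.50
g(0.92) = 2.62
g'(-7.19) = 10193.81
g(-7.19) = -18898.59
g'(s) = -24.6*s^3 + 21.15*s^2 + 5.92*s - 0.69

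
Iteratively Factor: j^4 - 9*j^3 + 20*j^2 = (j - 5)*(j^3 - 4*j^2) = j*(j - 5)*(j^2 - 4*j) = j^2*(j - 5)*(j - 4)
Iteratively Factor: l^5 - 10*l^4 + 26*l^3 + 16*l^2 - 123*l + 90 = (l - 3)*(l^4 - 7*l^3 + 5*l^2 + 31*l - 30) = (l - 5)*(l - 3)*(l^3 - 2*l^2 - 5*l + 6) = (l - 5)*(l - 3)^2*(l^2 + l - 2) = (l - 5)*(l - 3)^2*(l + 2)*(l - 1)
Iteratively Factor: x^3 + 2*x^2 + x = (x)*(x^2 + 2*x + 1) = x*(x + 1)*(x + 1)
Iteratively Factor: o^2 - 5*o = (o)*(o - 5)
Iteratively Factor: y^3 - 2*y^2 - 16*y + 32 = (y + 4)*(y^2 - 6*y + 8) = (y - 2)*(y + 4)*(y - 4)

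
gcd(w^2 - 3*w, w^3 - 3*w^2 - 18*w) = w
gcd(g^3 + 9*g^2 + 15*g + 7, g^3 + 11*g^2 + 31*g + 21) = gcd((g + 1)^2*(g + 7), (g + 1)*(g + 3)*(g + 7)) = g^2 + 8*g + 7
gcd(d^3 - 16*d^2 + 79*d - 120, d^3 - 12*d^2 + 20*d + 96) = d - 8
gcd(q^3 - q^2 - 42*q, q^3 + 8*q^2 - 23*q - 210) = q + 6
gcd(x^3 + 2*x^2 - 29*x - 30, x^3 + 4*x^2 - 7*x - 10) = x + 1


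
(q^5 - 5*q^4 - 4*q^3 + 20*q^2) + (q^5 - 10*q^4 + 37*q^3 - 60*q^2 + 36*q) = 2*q^5 - 15*q^4 + 33*q^3 - 40*q^2 + 36*q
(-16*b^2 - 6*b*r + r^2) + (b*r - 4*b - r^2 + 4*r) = -16*b^2 - 5*b*r - 4*b + 4*r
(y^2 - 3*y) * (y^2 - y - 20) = y^4 - 4*y^3 - 17*y^2 + 60*y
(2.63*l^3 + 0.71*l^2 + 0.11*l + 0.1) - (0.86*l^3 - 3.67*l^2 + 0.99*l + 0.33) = 1.77*l^3 + 4.38*l^2 - 0.88*l - 0.23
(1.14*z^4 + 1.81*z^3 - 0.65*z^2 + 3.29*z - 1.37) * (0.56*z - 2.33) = 0.6384*z^5 - 1.6426*z^4 - 4.5813*z^3 + 3.3569*z^2 - 8.4329*z + 3.1921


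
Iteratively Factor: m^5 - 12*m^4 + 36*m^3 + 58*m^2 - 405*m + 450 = (m - 5)*(m^4 - 7*m^3 + m^2 + 63*m - 90) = (m - 5)*(m - 2)*(m^3 - 5*m^2 - 9*m + 45) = (m - 5)*(m - 3)*(m - 2)*(m^2 - 2*m - 15) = (m - 5)*(m - 3)*(m - 2)*(m + 3)*(m - 5)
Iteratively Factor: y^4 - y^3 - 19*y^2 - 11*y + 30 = (y + 2)*(y^3 - 3*y^2 - 13*y + 15) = (y - 5)*(y + 2)*(y^2 + 2*y - 3) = (y - 5)*(y - 1)*(y + 2)*(y + 3)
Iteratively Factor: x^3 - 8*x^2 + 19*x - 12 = (x - 1)*(x^2 - 7*x + 12) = (x - 3)*(x - 1)*(x - 4)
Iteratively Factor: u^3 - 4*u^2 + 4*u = (u - 2)*(u^2 - 2*u) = u*(u - 2)*(u - 2)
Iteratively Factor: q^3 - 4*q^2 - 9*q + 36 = (q + 3)*(q^2 - 7*q + 12) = (q - 3)*(q + 3)*(q - 4)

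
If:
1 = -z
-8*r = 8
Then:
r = -1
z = -1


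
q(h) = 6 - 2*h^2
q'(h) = -4*h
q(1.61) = 0.82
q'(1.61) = -6.44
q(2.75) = -9.12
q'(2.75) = -11.00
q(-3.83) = -23.34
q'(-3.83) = 15.32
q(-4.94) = -42.81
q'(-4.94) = 19.76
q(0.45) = 5.60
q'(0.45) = -1.80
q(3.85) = -23.64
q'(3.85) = -15.40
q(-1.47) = 1.68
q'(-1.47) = 5.88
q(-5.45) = -53.40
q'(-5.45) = 21.80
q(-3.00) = -12.00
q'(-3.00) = 12.00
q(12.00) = -282.00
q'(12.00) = -48.00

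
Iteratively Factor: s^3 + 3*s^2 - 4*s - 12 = (s + 3)*(s^2 - 4) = (s - 2)*(s + 3)*(s + 2)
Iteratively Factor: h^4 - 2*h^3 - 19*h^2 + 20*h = (h)*(h^3 - 2*h^2 - 19*h + 20) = h*(h - 1)*(h^2 - h - 20) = h*(h - 1)*(h + 4)*(h - 5)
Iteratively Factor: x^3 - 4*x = (x - 2)*(x^2 + 2*x) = (x - 2)*(x + 2)*(x)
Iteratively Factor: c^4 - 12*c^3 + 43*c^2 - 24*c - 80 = (c - 5)*(c^3 - 7*c^2 + 8*c + 16) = (c - 5)*(c + 1)*(c^2 - 8*c + 16) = (c - 5)*(c - 4)*(c + 1)*(c - 4)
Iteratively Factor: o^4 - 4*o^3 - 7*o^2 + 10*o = (o + 2)*(o^3 - 6*o^2 + 5*o) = o*(o + 2)*(o^2 - 6*o + 5) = o*(o - 5)*(o + 2)*(o - 1)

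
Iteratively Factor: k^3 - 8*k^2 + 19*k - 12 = (k - 1)*(k^2 - 7*k + 12) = (k - 3)*(k - 1)*(k - 4)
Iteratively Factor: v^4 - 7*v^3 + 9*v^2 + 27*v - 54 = (v - 3)*(v^3 - 4*v^2 - 3*v + 18) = (v - 3)^2*(v^2 - v - 6) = (v - 3)^3*(v + 2)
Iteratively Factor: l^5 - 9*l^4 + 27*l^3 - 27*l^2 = (l - 3)*(l^4 - 6*l^3 + 9*l^2) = l*(l - 3)*(l^3 - 6*l^2 + 9*l) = l*(l - 3)^2*(l^2 - 3*l) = l^2*(l - 3)^2*(l - 3)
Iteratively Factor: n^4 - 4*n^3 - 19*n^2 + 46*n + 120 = (n - 5)*(n^3 + n^2 - 14*n - 24) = (n - 5)*(n - 4)*(n^2 + 5*n + 6) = (n - 5)*(n - 4)*(n + 2)*(n + 3)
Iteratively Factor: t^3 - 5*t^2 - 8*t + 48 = (t - 4)*(t^2 - t - 12) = (t - 4)*(t + 3)*(t - 4)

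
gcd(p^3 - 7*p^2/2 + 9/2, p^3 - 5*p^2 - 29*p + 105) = p - 3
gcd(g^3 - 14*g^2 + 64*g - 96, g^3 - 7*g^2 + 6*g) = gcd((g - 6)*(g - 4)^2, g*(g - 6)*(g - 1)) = g - 6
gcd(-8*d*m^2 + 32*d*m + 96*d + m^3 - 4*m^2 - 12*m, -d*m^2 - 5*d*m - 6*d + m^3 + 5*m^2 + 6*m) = m + 2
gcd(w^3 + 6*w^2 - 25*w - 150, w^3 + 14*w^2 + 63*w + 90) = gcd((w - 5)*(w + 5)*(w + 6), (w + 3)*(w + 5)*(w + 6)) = w^2 + 11*w + 30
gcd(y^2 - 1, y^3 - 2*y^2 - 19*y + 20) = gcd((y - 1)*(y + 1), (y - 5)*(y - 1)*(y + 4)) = y - 1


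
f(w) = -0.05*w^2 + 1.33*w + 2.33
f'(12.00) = 0.13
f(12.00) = 11.09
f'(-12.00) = 2.53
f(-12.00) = -20.83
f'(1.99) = 1.13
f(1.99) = 4.78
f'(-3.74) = 1.70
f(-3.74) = -3.34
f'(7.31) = 0.60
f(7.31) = 9.38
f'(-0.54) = 1.38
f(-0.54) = 1.60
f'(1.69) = 1.16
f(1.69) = 4.43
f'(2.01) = 1.13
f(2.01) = 4.80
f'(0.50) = 1.28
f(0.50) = 2.98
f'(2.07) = 1.12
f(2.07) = 4.87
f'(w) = 1.33 - 0.1*w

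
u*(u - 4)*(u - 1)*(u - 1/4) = u^4 - 21*u^3/4 + 21*u^2/4 - u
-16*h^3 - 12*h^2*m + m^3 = (-4*h + m)*(2*h + m)^2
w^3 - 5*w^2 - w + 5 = (w - 5)*(w - 1)*(w + 1)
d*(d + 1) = d^2 + d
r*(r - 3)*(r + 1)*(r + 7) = r^4 + 5*r^3 - 17*r^2 - 21*r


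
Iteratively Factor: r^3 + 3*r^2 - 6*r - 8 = (r + 4)*(r^2 - r - 2) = (r + 1)*(r + 4)*(r - 2)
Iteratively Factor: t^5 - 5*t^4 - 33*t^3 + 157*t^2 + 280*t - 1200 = (t + 4)*(t^4 - 9*t^3 + 3*t^2 + 145*t - 300) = (t - 5)*(t + 4)*(t^3 - 4*t^2 - 17*t + 60) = (t - 5)*(t - 3)*(t + 4)*(t^2 - t - 20) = (t - 5)^2*(t - 3)*(t + 4)*(t + 4)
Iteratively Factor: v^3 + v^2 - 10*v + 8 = (v - 2)*(v^2 + 3*v - 4) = (v - 2)*(v + 4)*(v - 1)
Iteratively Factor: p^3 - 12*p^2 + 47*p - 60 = (p - 3)*(p^2 - 9*p + 20) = (p - 4)*(p - 3)*(p - 5)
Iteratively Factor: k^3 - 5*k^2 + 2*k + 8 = (k - 4)*(k^2 - k - 2) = (k - 4)*(k - 2)*(k + 1)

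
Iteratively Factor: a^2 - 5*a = (a)*(a - 5)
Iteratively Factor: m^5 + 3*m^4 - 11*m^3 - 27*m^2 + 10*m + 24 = (m + 4)*(m^4 - m^3 - 7*m^2 + m + 6) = (m + 2)*(m + 4)*(m^3 - 3*m^2 - m + 3) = (m - 1)*(m + 2)*(m + 4)*(m^2 - 2*m - 3) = (m - 1)*(m + 1)*(m + 2)*(m + 4)*(m - 3)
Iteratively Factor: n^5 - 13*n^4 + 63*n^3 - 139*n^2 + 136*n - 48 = (n - 1)*(n^4 - 12*n^3 + 51*n^2 - 88*n + 48) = (n - 3)*(n - 1)*(n^3 - 9*n^2 + 24*n - 16) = (n - 3)*(n - 1)^2*(n^2 - 8*n + 16) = (n - 4)*(n - 3)*(n - 1)^2*(n - 4)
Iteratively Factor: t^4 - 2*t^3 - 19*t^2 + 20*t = (t)*(t^3 - 2*t^2 - 19*t + 20) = t*(t + 4)*(t^2 - 6*t + 5) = t*(t - 5)*(t + 4)*(t - 1)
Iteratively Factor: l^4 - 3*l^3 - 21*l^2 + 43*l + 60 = (l - 3)*(l^3 - 21*l - 20) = (l - 5)*(l - 3)*(l^2 + 5*l + 4) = (l - 5)*(l - 3)*(l + 4)*(l + 1)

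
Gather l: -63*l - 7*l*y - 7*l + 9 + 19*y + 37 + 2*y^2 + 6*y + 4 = l*(-7*y - 70) + 2*y^2 + 25*y + 50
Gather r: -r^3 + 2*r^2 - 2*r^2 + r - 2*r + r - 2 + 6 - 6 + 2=-r^3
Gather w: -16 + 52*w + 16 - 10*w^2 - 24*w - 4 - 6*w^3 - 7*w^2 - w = -6*w^3 - 17*w^2 + 27*w - 4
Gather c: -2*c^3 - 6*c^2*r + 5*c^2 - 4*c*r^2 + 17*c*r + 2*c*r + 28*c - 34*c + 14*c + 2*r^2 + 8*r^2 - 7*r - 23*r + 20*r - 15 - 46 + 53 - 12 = -2*c^3 + c^2*(5 - 6*r) + c*(-4*r^2 + 19*r + 8) + 10*r^2 - 10*r - 20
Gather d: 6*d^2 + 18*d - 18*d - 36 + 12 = 6*d^2 - 24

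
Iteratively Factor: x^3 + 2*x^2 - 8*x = (x + 4)*(x^2 - 2*x) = x*(x + 4)*(x - 2)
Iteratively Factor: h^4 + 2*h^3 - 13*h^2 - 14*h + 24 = (h - 1)*(h^3 + 3*h^2 - 10*h - 24) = (h - 1)*(h + 2)*(h^2 + h - 12) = (h - 1)*(h + 2)*(h + 4)*(h - 3)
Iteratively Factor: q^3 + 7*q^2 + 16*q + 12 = (q + 2)*(q^2 + 5*q + 6) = (q + 2)*(q + 3)*(q + 2)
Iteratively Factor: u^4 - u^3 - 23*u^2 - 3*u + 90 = (u + 3)*(u^3 - 4*u^2 - 11*u + 30) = (u - 2)*(u + 3)*(u^2 - 2*u - 15) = (u - 5)*(u - 2)*(u + 3)*(u + 3)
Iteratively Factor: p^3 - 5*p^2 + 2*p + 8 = (p - 4)*(p^2 - p - 2) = (p - 4)*(p + 1)*(p - 2)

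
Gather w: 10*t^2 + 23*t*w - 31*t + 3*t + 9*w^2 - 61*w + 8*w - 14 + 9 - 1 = 10*t^2 - 28*t + 9*w^2 + w*(23*t - 53) - 6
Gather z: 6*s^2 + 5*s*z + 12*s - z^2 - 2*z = 6*s^2 + 12*s - z^2 + z*(5*s - 2)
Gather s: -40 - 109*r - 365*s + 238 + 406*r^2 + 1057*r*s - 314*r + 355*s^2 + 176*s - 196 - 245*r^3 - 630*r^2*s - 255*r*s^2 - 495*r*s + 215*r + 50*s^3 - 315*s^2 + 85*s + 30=-245*r^3 + 406*r^2 - 208*r + 50*s^3 + s^2*(40 - 255*r) + s*(-630*r^2 + 562*r - 104) + 32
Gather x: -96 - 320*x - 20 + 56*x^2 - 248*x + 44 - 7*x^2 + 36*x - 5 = 49*x^2 - 532*x - 77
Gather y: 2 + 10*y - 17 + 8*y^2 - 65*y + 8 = 8*y^2 - 55*y - 7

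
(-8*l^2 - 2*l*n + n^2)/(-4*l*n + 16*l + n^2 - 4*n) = (2*l + n)/(n - 4)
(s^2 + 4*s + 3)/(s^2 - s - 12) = (s + 1)/(s - 4)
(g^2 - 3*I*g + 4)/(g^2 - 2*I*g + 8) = (g + I)/(g + 2*I)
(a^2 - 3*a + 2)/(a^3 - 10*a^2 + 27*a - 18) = (a - 2)/(a^2 - 9*a + 18)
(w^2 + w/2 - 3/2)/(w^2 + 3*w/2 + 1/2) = (2*w^2 + w - 3)/(2*w^2 + 3*w + 1)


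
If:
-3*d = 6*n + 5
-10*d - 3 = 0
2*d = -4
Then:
No Solution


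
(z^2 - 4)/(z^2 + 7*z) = (z^2 - 4)/(z*(z + 7))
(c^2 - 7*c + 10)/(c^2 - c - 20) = (c - 2)/(c + 4)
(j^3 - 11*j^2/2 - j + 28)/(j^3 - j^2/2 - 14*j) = (2*j^2 - 3*j - 14)/(j*(2*j + 7))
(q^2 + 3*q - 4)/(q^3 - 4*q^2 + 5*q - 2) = (q + 4)/(q^2 - 3*q + 2)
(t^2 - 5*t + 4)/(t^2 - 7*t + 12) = (t - 1)/(t - 3)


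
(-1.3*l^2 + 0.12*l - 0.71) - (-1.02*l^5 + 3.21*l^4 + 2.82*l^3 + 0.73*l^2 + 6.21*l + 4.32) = 1.02*l^5 - 3.21*l^4 - 2.82*l^3 - 2.03*l^2 - 6.09*l - 5.03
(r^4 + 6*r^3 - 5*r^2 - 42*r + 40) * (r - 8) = r^5 - 2*r^4 - 53*r^3 - 2*r^2 + 376*r - 320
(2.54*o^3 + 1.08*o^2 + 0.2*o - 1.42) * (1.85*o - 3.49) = 4.699*o^4 - 6.8666*o^3 - 3.3992*o^2 - 3.325*o + 4.9558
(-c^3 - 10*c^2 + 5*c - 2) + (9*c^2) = -c^3 - c^2 + 5*c - 2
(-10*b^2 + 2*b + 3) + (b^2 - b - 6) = -9*b^2 + b - 3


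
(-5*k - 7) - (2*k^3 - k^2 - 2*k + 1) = -2*k^3 + k^2 - 3*k - 8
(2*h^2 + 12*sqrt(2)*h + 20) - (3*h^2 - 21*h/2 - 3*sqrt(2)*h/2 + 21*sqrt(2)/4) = -h^2 + 21*h/2 + 27*sqrt(2)*h/2 - 21*sqrt(2)/4 + 20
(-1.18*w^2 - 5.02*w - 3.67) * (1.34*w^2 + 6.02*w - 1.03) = -1.5812*w^4 - 13.8304*w^3 - 33.9228*w^2 - 16.9228*w + 3.7801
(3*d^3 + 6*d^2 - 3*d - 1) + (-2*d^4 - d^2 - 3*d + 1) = -2*d^4 + 3*d^3 + 5*d^2 - 6*d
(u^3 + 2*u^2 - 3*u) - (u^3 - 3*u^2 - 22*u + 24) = 5*u^2 + 19*u - 24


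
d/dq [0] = 0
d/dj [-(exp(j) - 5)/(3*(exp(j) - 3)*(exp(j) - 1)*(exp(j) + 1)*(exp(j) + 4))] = (3*exp(4*j) - 18*exp(3*j) - 28*exp(2*j) + 130*exp(j) - 7)*exp(j)/(3*(exp(8*j) + 2*exp(7*j) - 25*exp(6*j) - 28*exp(5*j) + 191*exp(4*j) + 50*exp(3*j) - 311*exp(2*j) - 24*exp(j) + 144))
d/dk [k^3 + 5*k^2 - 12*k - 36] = 3*k^2 + 10*k - 12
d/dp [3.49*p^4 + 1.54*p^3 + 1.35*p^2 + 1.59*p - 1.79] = 13.96*p^3 + 4.62*p^2 + 2.7*p + 1.59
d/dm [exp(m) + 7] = exp(m)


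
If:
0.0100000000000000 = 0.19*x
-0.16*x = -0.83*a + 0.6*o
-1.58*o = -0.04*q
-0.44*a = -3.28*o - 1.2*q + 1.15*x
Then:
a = 0.01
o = 0.00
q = 0.05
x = 0.05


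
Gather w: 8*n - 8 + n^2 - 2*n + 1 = n^2 + 6*n - 7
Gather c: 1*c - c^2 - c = -c^2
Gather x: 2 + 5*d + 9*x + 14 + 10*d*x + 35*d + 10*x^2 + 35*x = 40*d + 10*x^2 + x*(10*d + 44) + 16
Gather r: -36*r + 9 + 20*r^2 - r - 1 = 20*r^2 - 37*r + 8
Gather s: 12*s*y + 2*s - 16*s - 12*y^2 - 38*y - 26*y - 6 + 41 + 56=s*(12*y - 14) - 12*y^2 - 64*y + 91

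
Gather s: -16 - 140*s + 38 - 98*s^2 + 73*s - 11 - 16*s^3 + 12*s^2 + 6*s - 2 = -16*s^3 - 86*s^2 - 61*s + 9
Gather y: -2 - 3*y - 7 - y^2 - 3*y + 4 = -y^2 - 6*y - 5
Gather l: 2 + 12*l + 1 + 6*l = 18*l + 3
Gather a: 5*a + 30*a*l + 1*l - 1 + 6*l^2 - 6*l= a*(30*l + 5) + 6*l^2 - 5*l - 1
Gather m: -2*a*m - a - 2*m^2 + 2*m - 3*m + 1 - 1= -a - 2*m^2 + m*(-2*a - 1)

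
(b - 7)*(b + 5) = b^2 - 2*b - 35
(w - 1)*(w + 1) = w^2 - 1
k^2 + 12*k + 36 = (k + 6)^2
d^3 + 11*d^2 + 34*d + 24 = (d + 1)*(d + 4)*(d + 6)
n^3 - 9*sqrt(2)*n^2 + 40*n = n*(n - 5*sqrt(2))*(n - 4*sqrt(2))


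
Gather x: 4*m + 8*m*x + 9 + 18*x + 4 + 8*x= 4*m + x*(8*m + 26) + 13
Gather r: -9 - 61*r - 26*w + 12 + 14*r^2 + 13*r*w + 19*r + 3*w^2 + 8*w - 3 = 14*r^2 + r*(13*w - 42) + 3*w^2 - 18*w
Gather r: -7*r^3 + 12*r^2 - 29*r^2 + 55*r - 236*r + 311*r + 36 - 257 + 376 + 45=-7*r^3 - 17*r^2 + 130*r + 200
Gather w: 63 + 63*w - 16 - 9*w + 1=54*w + 48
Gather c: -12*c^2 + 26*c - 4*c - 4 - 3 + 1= -12*c^2 + 22*c - 6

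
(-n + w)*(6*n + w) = -6*n^2 + 5*n*w + w^2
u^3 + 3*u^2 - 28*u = u*(u - 4)*(u + 7)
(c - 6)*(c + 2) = c^2 - 4*c - 12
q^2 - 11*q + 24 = (q - 8)*(q - 3)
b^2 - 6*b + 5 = (b - 5)*(b - 1)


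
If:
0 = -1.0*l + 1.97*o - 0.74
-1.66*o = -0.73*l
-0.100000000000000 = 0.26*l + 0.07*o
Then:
No Solution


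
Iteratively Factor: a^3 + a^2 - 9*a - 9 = (a - 3)*(a^2 + 4*a + 3) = (a - 3)*(a + 3)*(a + 1)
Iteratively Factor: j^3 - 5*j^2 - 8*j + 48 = (j - 4)*(j^2 - j - 12) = (j - 4)^2*(j + 3)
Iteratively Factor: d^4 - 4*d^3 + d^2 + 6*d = (d - 3)*(d^3 - d^2 - 2*d) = d*(d - 3)*(d^2 - d - 2) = d*(d - 3)*(d + 1)*(d - 2)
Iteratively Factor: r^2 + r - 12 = (r + 4)*(r - 3)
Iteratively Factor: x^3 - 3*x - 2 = (x - 2)*(x^2 + 2*x + 1) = (x - 2)*(x + 1)*(x + 1)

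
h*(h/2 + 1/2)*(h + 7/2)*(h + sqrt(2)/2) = h^4/2 + sqrt(2)*h^3/4 + 9*h^3/4 + 9*sqrt(2)*h^2/8 + 7*h^2/4 + 7*sqrt(2)*h/8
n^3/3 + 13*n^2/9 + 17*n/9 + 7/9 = (n/3 + 1/3)*(n + 1)*(n + 7/3)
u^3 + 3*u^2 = u^2*(u + 3)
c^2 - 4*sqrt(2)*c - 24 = (c - 6*sqrt(2))*(c + 2*sqrt(2))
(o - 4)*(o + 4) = o^2 - 16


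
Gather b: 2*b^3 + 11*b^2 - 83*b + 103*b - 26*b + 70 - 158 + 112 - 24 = 2*b^3 + 11*b^2 - 6*b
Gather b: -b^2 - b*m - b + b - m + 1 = -b^2 - b*m - m + 1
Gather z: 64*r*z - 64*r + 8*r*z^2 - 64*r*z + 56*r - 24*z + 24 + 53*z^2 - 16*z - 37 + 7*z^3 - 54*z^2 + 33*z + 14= -8*r + 7*z^3 + z^2*(8*r - 1) - 7*z + 1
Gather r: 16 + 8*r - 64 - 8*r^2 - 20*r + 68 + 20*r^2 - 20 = 12*r^2 - 12*r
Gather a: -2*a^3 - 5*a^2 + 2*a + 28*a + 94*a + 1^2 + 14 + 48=-2*a^3 - 5*a^2 + 124*a + 63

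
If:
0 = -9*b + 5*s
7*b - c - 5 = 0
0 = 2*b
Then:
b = 0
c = -5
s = 0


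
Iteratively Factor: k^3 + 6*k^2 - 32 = (k - 2)*(k^2 + 8*k + 16) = (k - 2)*(k + 4)*(k + 4)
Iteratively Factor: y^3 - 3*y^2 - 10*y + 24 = (y - 4)*(y^2 + y - 6) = (y - 4)*(y - 2)*(y + 3)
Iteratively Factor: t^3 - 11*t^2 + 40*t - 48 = (t - 4)*(t^2 - 7*t + 12) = (t - 4)*(t - 3)*(t - 4)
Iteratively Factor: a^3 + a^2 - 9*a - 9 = (a - 3)*(a^2 + 4*a + 3) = (a - 3)*(a + 3)*(a + 1)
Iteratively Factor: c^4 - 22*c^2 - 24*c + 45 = (c - 5)*(c^3 + 5*c^2 + 3*c - 9) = (c - 5)*(c + 3)*(c^2 + 2*c - 3) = (c - 5)*(c - 1)*(c + 3)*(c + 3)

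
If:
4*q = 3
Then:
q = 3/4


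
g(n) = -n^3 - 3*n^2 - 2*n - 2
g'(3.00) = -47.00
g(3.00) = -62.00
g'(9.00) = -299.00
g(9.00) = -992.00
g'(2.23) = -30.30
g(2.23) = -32.47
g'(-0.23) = -0.78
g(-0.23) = -1.69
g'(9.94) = -358.05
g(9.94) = -1300.40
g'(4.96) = -105.56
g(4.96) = -207.75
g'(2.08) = -27.46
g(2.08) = -28.14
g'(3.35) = -55.77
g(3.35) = -79.96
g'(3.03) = -47.72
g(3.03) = -63.42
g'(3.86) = -69.86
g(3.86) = -111.93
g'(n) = -3*n^2 - 6*n - 2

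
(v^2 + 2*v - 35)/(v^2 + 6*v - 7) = (v - 5)/(v - 1)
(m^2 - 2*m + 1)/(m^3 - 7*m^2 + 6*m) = (m - 1)/(m*(m - 6))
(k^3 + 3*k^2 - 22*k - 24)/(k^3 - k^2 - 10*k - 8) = (k + 6)/(k + 2)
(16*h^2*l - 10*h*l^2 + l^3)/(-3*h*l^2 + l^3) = (-16*h^2 + 10*h*l - l^2)/(l*(3*h - l))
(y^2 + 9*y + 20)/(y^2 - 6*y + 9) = (y^2 + 9*y + 20)/(y^2 - 6*y + 9)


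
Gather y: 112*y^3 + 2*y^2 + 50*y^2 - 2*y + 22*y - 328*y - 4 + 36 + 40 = 112*y^3 + 52*y^2 - 308*y + 72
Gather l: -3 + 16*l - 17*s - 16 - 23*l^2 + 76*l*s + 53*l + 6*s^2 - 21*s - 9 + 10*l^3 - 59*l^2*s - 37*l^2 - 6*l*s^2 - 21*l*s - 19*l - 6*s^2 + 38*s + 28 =10*l^3 + l^2*(-59*s - 60) + l*(-6*s^2 + 55*s + 50)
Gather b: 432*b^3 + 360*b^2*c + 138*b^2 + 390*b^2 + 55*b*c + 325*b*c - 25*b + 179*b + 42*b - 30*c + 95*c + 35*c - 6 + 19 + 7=432*b^3 + b^2*(360*c + 528) + b*(380*c + 196) + 100*c + 20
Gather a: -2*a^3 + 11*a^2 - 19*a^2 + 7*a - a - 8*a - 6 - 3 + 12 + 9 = -2*a^3 - 8*a^2 - 2*a + 12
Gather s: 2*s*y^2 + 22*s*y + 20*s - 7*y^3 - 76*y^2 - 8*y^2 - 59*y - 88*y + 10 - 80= s*(2*y^2 + 22*y + 20) - 7*y^3 - 84*y^2 - 147*y - 70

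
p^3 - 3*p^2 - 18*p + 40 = (p - 5)*(p - 2)*(p + 4)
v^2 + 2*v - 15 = (v - 3)*(v + 5)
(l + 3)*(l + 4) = l^2 + 7*l + 12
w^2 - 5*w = w*(w - 5)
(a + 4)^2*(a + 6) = a^3 + 14*a^2 + 64*a + 96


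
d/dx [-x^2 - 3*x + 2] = -2*x - 3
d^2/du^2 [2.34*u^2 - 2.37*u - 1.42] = 4.68000000000000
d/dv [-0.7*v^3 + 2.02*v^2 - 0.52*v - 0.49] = -2.1*v^2 + 4.04*v - 0.52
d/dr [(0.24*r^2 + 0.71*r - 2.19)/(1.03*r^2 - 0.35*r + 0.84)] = (-0.8153*r^2 + 4.9146*r - 0.1701)/(1.0609*r^4 - 0.721*r^3 + 1.8529*r^2 - 0.588*r + 0.7056)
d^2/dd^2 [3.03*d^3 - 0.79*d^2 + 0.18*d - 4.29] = 18.18*d - 1.58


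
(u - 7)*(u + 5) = u^2 - 2*u - 35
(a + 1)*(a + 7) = a^2 + 8*a + 7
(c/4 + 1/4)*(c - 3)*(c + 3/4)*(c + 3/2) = c^4/4 + c^3/16 - 51*c^2/32 - 9*c/4 - 27/32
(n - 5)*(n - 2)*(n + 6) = n^3 - n^2 - 32*n + 60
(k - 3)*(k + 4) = k^2 + k - 12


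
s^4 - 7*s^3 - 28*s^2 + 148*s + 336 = (s - 7)*(s - 6)*(s + 2)*(s + 4)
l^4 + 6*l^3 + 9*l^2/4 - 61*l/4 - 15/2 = (l - 3/2)*(l + 1/2)*(l + 2)*(l + 5)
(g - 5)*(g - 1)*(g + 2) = g^3 - 4*g^2 - 7*g + 10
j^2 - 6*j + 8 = (j - 4)*(j - 2)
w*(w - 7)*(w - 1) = w^3 - 8*w^2 + 7*w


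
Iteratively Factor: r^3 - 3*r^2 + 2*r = (r - 1)*(r^2 - 2*r) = (r - 2)*(r - 1)*(r)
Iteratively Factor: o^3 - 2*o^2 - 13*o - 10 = (o - 5)*(o^2 + 3*o + 2) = (o - 5)*(o + 2)*(o + 1)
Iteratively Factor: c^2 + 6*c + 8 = (c + 4)*(c + 2)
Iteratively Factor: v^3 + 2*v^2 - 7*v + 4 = (v - 1)*(v^2 + 3*v - 4) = (v - 1)*(v + 4)*(v - 1)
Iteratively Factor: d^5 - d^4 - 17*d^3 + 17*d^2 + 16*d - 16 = (d + 4)*(d^4 - 5*d^3 + 3*d^2 + 5*d - 4) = (d + 1)*(d + 4)*(d^3 - 6*d^2 + 9*d - 4) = (d - 1)*(d + 1)*(d + 4)*(d^2 - 5*d + 4) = (d - 4)*(d - 1)*(d + 1)*(d + 4)*(d - 1)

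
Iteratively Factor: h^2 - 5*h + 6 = (h - 3)*(h - 2)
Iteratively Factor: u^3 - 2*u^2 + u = (u - 1)*(u^2 - u) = (u - 1)^2*(u)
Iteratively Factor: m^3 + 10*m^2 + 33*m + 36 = (m + 3)*(m^2 + 7*m + 12) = (m + 3)^2*(m + 4)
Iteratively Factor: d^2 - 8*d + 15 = (d - 3)*(d - 5)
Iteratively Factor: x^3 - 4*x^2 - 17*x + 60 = (x - 5)*(x^2 + x - 12) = (x - 5)*(x + 4)*(x - 3)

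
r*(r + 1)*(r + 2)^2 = r^4 + 5*r^3 + 8*r^2 + 4*r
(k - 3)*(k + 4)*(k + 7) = k^3 + 8*k^2 - 5*k - 84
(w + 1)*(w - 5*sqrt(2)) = w^2 - 5*sqrt(2)*w + w - 5*sqrt(2)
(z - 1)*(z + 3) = z^2 + 2*z - 3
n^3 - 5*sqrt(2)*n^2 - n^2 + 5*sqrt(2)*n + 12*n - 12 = (n - 1)*(n - 3*sqrt(2))*(n - 2*sqrt(2))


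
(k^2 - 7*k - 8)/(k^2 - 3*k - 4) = (k - 8)/(k - 4)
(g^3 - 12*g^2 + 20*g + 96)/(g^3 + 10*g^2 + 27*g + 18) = (g^3 - 12*g^2 + 20*g + 96)/(g^3 + 10*g^2 + 27*g + 18)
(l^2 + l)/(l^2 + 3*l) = (l + 1)/(l + 3)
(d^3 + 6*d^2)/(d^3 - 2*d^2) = (d + 6)/(d - 2)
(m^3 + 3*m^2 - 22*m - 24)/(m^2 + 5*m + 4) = (m^2 + 2*m - 24)/(m + 4)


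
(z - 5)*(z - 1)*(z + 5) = z^3 - z^2 - 25*z + 25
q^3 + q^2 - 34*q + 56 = (q - 4)*(q - 2)*(q + 7)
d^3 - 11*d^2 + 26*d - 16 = (d - 8)*(d - 2)*(d - 1)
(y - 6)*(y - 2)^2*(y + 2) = y^4 - 8*y^3 + 8*y^2 + 32*y - 48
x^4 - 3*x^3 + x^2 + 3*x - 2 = (x - 2)*(x - 1)^2*(x + 1)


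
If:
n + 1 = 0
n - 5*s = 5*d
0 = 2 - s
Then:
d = -11/5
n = -1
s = 2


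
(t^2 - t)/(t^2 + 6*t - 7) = t/(t + 7)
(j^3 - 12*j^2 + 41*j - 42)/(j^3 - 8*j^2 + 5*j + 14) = (j - 3)/(j + 1)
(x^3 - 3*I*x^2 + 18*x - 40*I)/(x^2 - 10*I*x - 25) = (x^2 + 2*I*x + 8)/(x - 5*I)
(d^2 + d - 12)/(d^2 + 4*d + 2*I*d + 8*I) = (d - 3)/(d + 2*I)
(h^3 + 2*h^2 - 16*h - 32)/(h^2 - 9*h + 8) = (h^3 + 2*h^2 - 16*h - 32)/(h^2 - 9*h + 8)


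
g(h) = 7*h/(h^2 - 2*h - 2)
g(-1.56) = -3.07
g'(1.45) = -3.67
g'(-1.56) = -2.46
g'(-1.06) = -14.14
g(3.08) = 16.25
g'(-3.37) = -0.36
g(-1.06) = -5.97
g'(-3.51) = -0.33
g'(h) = 7*h*(2 - 2*h)/(h^2 - 2*h - 2)^2 + 7/(h^2 - 2*h - 2) = 7*(-h^2 - 2)/(h^4 - 4*h^3 + 8*h + 4)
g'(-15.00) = -0.02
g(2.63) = -53.66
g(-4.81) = -1.09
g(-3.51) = -1.42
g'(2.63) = -530.24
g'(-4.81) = -0.19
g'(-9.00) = -0.06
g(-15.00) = -0.42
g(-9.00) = -0.65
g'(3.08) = -45.70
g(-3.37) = -1.47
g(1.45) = -3.63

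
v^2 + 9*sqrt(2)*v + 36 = (v + 3*sqrt(2))*(v + 6*sqrt(2))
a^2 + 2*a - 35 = (a - 5)*(a + 7)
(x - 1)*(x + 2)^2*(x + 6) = x^4 + 9*x^3 + 18*x^2 - 4*x - 24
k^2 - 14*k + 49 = (k - 7)^2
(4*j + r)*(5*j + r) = 20*j^2 + 9*j*r + r^2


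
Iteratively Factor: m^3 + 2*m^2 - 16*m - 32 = (m + 2)*(m^2 - 16) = (m + 2)*(m + 4)*(m - 4)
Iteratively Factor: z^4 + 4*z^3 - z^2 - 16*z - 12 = (z + 1)*(z^3 + 3*z^2 - 4*z - 12) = (z + 1)*(z + 3)*(z^2 - 4) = (z - 2)*(z + 1)*(z + 3)*(z + 2)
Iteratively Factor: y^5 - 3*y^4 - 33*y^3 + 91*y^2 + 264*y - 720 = (y + 4)*(y^4 - 7*y^3 - 5*y^2 + 111*y - 180) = (y - 5)*(y + 4)*(y^3 - 2*y^2 - 15*y + 36) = (y - 5)*(y - 3)*(y + 4)*(y^2 + y - 12) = (y - 5)*(y - 3)^2*(y + 4)*(y + 4)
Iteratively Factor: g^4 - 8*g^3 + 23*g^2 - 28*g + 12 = (g - 1)*(g^3 - 7*g^2 + 16*g - 12) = (g - 2)*(g - 1)*(g^2 - 5*g + 6) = (g - 3)*(g - 2)*(g - 1)*(g - 2)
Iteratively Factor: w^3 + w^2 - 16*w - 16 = (w - 4)*(w^2 + 5*w + 4) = (w - 4)*(w + 4)*(w + 1)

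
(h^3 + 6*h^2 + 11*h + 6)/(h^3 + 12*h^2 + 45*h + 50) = (h^2 + 4*h + 3)/(h^2 + 10*h + 25)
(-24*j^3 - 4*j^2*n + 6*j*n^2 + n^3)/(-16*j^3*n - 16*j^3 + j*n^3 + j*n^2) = (24*j^3 + 4*j^2*n - 6*j*n^2 - n^3)/(j*(16*j^2*n + 16*j^2 - n^3 - n^2))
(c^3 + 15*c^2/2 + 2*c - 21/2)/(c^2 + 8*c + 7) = (2*c^2 + c - 3)/(2*(c + 1))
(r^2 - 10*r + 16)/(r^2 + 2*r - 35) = (r^2 - 10*r + 16)/(r^2 + 2*r - 35)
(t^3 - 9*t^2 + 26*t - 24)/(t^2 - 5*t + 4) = (t^2 - 5*t + 6)/(t - 1)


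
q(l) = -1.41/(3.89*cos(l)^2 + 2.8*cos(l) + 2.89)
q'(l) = -1.41*(7.78*sin(l)*cos(l) + 2.8*sin(l))/(3.89*cos(l)^2 + 2.8*cos(l) + 2.89)^2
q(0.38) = -0.16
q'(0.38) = -0.07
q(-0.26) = -0.15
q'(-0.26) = 0.04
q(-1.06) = -0.27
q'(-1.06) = 0.30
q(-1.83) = -0.58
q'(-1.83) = 0.19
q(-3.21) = -0.36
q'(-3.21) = 0.03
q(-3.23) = -0.36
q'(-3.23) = 0.04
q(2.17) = -0.55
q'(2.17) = 0.28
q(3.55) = -0.39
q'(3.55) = -0.19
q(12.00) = -0.18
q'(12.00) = 0.11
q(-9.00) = -0.40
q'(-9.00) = -0.20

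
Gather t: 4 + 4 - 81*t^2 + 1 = 9 - 81*t^2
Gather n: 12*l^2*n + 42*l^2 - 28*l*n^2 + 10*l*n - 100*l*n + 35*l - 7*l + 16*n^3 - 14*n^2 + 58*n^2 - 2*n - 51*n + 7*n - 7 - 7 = 42*l^2 + 28*l + 16*n^3 + n^2*(44 - 28*l) + n*(12*l^2 - 90*l - 46) - 14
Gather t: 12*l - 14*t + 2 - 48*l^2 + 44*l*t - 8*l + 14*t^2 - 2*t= -48*l^2 + 4*l + 14*t^2 + t*(44*l - 16) + 2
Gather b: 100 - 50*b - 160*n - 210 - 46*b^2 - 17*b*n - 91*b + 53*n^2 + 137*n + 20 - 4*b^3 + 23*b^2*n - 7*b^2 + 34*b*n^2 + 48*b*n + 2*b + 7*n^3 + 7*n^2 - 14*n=-4*b^3 + b^2*(23*n - 53) + b*(34*n^2 + 31*n - 139) + 7*n^3 + 60*n^2 - 37*n - 90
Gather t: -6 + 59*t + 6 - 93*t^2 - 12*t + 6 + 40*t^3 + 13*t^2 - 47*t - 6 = 40*t^3 - 80*t^2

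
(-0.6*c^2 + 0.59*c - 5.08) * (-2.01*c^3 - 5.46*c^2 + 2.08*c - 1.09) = 1.206*c^5 + 2.0901*c^4 + 5.7414*c^3 + 29.618*c^2 - 11.2095*c + 5.5372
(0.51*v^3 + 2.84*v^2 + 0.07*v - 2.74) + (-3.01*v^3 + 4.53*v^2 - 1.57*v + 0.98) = -2.5*v^3 + 7.37*v^2 - 1.5*v - 1.76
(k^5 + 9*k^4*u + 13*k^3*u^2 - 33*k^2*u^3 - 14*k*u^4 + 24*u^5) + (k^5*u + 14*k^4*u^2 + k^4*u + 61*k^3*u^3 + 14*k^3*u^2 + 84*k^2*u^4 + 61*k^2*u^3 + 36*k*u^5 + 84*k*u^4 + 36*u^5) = k^5*u + k^5 + 14*k^4*u^2 + 10*k^4*u + 61*k^3*u^3 + 27*k^3*u^2 + 84*k^2*u^4 + 28*k^2*u^3 + 36*k*u^5 + 70*k*u^4 + 60*u^5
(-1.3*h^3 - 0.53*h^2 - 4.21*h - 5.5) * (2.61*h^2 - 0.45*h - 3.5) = -3.393*h^5 - 0.7983*h^4 - 6.1996*h^3 - 10.6055*h^2 + 17.21*h + 19.25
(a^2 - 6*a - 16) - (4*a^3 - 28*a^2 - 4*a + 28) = -4*a^3 + 29*a^2 - 2*a - 44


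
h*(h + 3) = h^2 + 3*h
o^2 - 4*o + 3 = (o - 3)*(o - 1)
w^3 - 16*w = w*(w - 4)*(w + 4)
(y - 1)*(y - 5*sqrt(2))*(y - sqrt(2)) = y^3 - 6*sqrt(2)*y^2 - y^2 + 6*sqrt(2)*y + 10*y - 10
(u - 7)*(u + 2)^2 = u^3 - 3*u^2 - 24*u - 28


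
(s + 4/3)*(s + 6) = s^2 + 22*s/3 + 8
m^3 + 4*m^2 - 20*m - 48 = (m - 4)*(m + 2)*(m + 6)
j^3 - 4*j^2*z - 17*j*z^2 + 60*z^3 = (j - 5*z)*(j - 3*z)*(j + 4*z)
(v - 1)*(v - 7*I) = v^2 - v - 7*I*v + 7*I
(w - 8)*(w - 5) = w^2 - 13*w + 40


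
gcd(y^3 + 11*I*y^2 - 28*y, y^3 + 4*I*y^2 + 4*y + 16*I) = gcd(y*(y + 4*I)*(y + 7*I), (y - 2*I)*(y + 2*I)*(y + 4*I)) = y + 4*I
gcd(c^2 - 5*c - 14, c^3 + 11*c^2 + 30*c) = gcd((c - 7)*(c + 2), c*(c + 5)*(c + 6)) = 1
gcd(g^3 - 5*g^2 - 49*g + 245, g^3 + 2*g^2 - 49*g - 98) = g^2 - 49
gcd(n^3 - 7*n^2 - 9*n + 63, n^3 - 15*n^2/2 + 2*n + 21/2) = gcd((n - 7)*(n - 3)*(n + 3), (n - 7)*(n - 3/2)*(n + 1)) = n - 7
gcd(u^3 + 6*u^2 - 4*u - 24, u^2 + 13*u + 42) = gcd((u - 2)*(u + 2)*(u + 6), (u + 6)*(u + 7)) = u + 6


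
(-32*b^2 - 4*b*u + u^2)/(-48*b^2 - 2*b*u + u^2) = (4*b + u)/(6*b + u)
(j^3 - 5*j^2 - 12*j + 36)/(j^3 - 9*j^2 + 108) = (j - 2)/(j - 6)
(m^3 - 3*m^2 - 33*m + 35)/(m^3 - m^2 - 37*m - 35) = (m - 1)/(m + 1)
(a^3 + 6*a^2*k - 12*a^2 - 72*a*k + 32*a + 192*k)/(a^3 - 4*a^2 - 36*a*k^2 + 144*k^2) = (a - 8)/(a - 6*k)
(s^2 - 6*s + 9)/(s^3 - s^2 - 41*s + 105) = (s - 3)/(s^2 + 2*s - 35)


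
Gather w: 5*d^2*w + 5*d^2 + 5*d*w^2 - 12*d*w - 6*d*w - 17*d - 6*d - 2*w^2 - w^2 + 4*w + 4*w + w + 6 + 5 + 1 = 5*d^2 - 23*d + w^2*(5*d - 3) + w*(5*d^2 - 18*d + 9) + 12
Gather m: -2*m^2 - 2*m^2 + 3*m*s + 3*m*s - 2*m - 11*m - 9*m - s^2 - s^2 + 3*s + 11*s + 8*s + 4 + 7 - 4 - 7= -4*m^2 + m*(6*s - 22) - 2*s^2 + 22*s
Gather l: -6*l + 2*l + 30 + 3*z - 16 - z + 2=-4*l + 2*z + 16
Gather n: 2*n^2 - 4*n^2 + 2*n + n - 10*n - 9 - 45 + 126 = -2*n^2 - 7*n + 72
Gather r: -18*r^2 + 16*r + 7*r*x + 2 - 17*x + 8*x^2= -18*r^2 + r*(7*x + 16) + 8*x^2 - 17*x + 2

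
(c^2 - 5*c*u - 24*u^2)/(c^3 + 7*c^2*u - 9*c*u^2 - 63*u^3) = (-c + 8*u)/(-c^2 - 4*c*u + 21*u^2)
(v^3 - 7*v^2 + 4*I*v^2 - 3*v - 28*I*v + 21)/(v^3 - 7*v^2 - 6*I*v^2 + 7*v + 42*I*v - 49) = (v + 3*I)/(v - 7*I)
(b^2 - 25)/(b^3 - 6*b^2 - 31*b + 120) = (b - 5)/(b^2 - 11*b + 24)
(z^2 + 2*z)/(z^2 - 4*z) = (z + 2)/(z - 4)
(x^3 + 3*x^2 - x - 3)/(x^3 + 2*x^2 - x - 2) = (x + 3)/(x + 2)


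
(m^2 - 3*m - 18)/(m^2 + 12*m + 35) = (m^2 - 3*m - 18)/(m^2 + 12*m + 35)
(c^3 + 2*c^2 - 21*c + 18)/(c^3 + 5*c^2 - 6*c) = (c - 3)/c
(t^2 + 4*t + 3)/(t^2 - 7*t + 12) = (t^2 + 4*t + 3)/(t^2 - 7*t + 12)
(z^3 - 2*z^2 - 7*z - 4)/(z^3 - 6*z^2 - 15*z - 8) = (z - 4)/(z - 8)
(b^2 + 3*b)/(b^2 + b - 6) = b/(b - 2)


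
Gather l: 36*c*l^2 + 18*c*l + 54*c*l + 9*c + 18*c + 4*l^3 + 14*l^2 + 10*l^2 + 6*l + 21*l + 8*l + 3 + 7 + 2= 27*c + 4*l^3 + l^2*(36*c + 24) + l*(72*c + 35) + 12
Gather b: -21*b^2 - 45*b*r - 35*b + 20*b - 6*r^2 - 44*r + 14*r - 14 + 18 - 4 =-21*b^2 + b*(-45*r - 15) - 6*r^2 - 30*r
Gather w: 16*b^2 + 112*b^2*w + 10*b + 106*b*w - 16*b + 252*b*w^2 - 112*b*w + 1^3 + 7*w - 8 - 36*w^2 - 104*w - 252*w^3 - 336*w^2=16*b^2 - 6*b - 252*w^3 + w^2*(252*b - 372) + w*(112*b^2 - 6*b - 97) - 7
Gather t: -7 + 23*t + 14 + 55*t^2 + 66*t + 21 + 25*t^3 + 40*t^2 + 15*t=25*t^3 + 95*t^2 + 104*t + 28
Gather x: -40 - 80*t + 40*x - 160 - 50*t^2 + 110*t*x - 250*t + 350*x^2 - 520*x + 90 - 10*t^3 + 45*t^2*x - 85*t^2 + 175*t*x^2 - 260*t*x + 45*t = -10*t^3 - 135*t^2 - 285*t + x^2*(175*t + 350) + x*(45*t^2 - 150*t - 480) - 110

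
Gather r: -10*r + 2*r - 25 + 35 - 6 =4 - 8*r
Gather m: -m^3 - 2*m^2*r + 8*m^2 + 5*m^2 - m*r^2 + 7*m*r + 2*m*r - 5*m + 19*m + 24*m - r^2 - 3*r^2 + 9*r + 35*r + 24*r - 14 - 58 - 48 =-m^3 + m^2*(13 - 2*r) + m*(-r^2 + 9*r + 38) - 4*r^2 + 68*r - 120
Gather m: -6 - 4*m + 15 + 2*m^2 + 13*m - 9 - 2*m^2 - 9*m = 0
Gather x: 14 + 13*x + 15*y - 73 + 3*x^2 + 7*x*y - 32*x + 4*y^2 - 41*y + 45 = 3*x^2 + x*(7*y - 19) + 4*y^2 - 26*y - 14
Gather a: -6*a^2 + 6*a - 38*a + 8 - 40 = -6*a^2 - 32*a - 32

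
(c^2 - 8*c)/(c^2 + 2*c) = (c - 8)/(c + 2)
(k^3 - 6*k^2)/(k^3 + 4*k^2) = (k - 6)/(k + 4)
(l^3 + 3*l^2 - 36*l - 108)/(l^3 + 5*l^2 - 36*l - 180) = (l + 3)/(l + 5)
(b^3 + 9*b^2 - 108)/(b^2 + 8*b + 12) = (b^2 + 3*b - 18)/(b + 2)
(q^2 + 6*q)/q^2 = (q + 6)/q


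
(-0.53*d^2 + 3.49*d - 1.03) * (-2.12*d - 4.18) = 1.1236*d^3 - 5.1834*d^2 - 12.4046*d + 4.3054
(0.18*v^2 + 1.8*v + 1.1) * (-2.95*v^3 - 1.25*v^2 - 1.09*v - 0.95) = -0.531*v^5 - 5.535*v^4 - 5.6912*v^3 - 3.508*v^2 - 2.909*v - 1.045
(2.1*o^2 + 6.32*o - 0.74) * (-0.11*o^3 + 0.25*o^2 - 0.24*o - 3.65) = -0.231*o^5 - 0.1702*o^4 + 1.1574*o^3 - 9.3668*o^2 - 22.8904*o + 2.701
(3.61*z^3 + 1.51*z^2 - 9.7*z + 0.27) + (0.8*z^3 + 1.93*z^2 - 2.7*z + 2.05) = 4.41*z^3 + 3.44*z^2 - 12.4*z + 2.32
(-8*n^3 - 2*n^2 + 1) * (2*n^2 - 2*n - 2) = -16*n^5 + 12*n^4 + 20*n^3 + 6*n^2 - 2*n - 2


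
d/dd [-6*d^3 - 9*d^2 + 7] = 18*d*(-d - 1)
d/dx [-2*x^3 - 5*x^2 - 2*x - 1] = -6*x^2 - 10*x - 2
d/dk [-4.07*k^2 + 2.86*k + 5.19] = 2.86 - 8.14*k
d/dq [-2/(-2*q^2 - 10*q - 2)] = (-2*q - 5)/(q^2 + 5*q + 1)^2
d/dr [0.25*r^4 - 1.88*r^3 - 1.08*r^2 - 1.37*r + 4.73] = 1.0*r^3 - 5.64*r^2 - 2.16*r - 1.37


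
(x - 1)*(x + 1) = x^2 - 1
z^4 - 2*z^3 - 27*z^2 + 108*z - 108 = (z - 3)^2*(z - 2)*(z + 6)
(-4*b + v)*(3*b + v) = -12*b^2 - b*v + v^2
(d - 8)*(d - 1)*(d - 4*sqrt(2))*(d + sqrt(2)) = d^4 - 9*d^3 - 3*sqrt(2)*d^3 + 27*sqrt(2)*d^2 - 24*sqrt(2)*d + 72*d - 64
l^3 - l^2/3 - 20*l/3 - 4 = (l - 3)*(l + 2/3)*(l + 2)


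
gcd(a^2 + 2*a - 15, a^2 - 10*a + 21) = a - 3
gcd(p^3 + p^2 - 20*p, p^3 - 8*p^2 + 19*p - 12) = p - 4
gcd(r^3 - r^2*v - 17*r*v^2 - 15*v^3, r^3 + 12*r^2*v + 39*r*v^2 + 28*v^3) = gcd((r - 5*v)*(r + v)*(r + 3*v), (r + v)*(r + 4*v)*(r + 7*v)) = r + v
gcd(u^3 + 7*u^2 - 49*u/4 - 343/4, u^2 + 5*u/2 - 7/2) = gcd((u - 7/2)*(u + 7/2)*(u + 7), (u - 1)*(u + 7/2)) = u + 7/2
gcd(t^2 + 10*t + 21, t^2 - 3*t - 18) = t + 3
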